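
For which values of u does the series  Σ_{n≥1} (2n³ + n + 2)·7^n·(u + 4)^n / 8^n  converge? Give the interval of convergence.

(-36/7, -20/7)

By the ratio test, |a_{n+1}/a_n| = [(2(n+1)³ + (n+1) + 2)/(2n³ + n + 2)] · 7/8 → 7/8.
The series converges when 7/8 · |u + 4| < 1, giving R = 8/7.
At u = -20/7: the terms have absolute value of order n³, which does not tend to 0, so the series diverges by the divergence test.
Endpoint u = -36/7: the n-th term does not approach 0; divergence by the term test.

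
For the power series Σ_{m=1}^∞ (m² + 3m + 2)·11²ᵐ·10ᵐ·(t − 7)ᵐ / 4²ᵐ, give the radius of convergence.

R = 8/605

By the ratio test, |a_{m+1}/a_m| = [((m+1)² + 3(m+1) + 2)/(m² + 3m + 2)] · 121·10/16 → 605/8.
Thus R = 1/(605/8) = 8/605.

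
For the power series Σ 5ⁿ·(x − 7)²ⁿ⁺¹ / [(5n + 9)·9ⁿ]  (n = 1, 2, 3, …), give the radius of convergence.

Apply the ratio test: |a_{n+1}| / |a_n| = [(5n + 9)/(5(n+1) + 9)] · 5/9, which tends to 5/9 as n → ∞.
Writing y = (x − 7)², the series in y has radius 9/5, so |x − 7| < √(9/5) and R = 3√5/5.

R = 3√5/5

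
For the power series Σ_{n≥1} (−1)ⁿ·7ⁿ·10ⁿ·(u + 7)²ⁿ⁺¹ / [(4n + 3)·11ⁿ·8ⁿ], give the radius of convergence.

Ratio test: |a_{n+1}/a_n| = [(4n + 3)/(4(n+1) + 3)] · 7·10/(11·8) → 35/44 as n → ∞.
Successive powers of (u + 7) differ by 2, so the series converges when |u + 7|² · 35/44 < 1, i.e. |u + 7| < √(44/35). So R = 2√385/35.

R = 2√385/35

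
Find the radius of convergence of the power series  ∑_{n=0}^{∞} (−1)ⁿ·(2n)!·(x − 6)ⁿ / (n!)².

R = 1/4

Apply the ratio test: |a_{n+1}| / |a_n| = (2n+1)·(2n+2)/(n+1)², which tends to 4 as n → ∞.
Thus R = 1/(4) = 1/4.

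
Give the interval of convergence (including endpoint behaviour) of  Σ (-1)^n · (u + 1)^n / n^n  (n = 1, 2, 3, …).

Applying the root test, |a_n|^(1/n) = 1/n → 0.
The limit is 0 for every u, so R = ∞.

(−∞, ∞)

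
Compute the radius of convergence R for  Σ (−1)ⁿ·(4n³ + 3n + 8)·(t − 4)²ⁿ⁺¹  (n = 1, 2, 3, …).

Apply the ratio test: |a_{n+1}| / |a_n| = (4(n+1)³ + 3(n+1) + 8)/(4n³ + 3n + 8), which tends to 1 as n → ∞.
Successive powers of (t − 4) differ by 2, so the series converges when |t − 4|² · 1 < 1, i.e. |t − 4| < √(1) = 1. So R = 1.

R = 1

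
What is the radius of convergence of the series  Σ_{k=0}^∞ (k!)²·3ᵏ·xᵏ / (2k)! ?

R = 4/3

Apply the ratio test: |a_{k+1}| / |a_k| = (k+1)²/[(2k+1)·(2k+2)] · 3, which tends to 3/4 as k → ∞.
Hence the series converges for |x| < 1/(3/4) = 4/3, so the radius of convergence is 4/3.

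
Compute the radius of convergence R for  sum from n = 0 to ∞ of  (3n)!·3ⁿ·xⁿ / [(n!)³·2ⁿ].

Ratio test: |a_{n+1}/a_n| = (3n+1)·(3n+2)·(3n+3)/(n+1)³ · 3/2 → 81/2 as n → ∞.
Hence the series converges for |x| < 1/(81/2) = 2/81, so the radius of convergence is 2/81.

R = 2/81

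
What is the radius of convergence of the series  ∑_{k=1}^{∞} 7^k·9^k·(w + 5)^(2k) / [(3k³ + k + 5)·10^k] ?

By the ratio test, |a_{k+1}/a_k| = [(3k³ + k + 5)/(3(k+1)³ + (k+1) + 5)] · 7·9/10 → 63/10.
Since the exponent of (w + 5) increases by 2 each term, convergence requires |w + 5|² < 10/63, hence R = √70/21.

R = √70/21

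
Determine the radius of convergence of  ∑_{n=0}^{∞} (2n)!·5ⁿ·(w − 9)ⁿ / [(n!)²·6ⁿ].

Apply the ratio test: |a_{n+1}| / |a_n| = (2n+1)·(2n+2)/(n+1)² · 5/6, which tends to 10/3 as n → ∞.
Convergence for |w − 9| · 10/3 < 1, i.e. |w − 9| < 3/10. So R = 3/10.

R = 3/10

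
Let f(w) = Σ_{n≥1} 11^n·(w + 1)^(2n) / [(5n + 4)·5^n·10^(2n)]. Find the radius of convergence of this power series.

R = 10√55/11

The ratio of consecutive coefficients is [(5n + 4)/(5(n+1) + 4)] · 11/(5·100) → 11/500.
Since the exponent of (w + 1) increases by 2 each term, convergence requires |w + 1|² < 500/11, hence R = 10√55/11.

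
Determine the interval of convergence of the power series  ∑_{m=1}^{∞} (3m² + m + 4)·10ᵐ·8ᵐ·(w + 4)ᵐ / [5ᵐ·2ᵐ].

The ratio of consecutive coefficients is [(3(m+1)² + (m+1) + 4)/(3m² + m + 4)] · 10·8/(5·2) → 8.
Convergence for |w + 4| · 8 < 1, i.e. |w + 4| < 1/8. So R = 1/8.
Check w = -31/8: the m-th term does not approach 0; divergence by the term test.
Endpoint w = -33/8: the m-th term does not approach 0; divergence by the term test.

(-33/8, -31/8)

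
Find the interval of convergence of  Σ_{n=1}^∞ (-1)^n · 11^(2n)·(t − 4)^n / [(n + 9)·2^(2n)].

(480/121, 488/121]

By the ratio test, |a_{n+1}/a_n| = [(n + 9)/((n+1) + 9)] · 121/4 → 121/4.
Thus R = 1/(121/4) = 4/121.
Check t = 488/121: an alternating series whose terms decrease to 0 in absolute value, so it converges by the Leibniz criterion.
When t = 480/121, the terms behave like c/n; limit comparison with the harmonic series gives divergence.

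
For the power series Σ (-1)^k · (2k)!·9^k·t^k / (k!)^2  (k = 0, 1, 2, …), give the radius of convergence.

R = 1/36

Ratio test: |a_{k+1}/a_k| = (2k+1)·(2k+2)/(k+1)² · 9 → 36 as k → ∞.
Hence the series converges for |t| < 1/(36) = 1/36, so the radius of convergence is 1/36.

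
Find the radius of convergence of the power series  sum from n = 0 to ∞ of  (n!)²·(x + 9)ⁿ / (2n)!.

R = 4

The ratio of consecutive coefficients is (n+1)²/[(2n+1)·(2n+2)] → 1/4.
The series converges when 1/4 · |x + 9| < 1, giving R = 4.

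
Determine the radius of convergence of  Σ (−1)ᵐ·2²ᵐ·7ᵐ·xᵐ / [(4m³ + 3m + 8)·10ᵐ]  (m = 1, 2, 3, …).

Ratio test: |a_{m+1}/a_m| = [(4m³ + 3m + 8)/(4(m+1)³ + 3(m+1) + 8)] · 4·7/10 → 14/5 as m → ∞.
Convergence for |x| · 14/5 < 1, i.e. |x| < 5/14. So R = 5/14.

R = 5/14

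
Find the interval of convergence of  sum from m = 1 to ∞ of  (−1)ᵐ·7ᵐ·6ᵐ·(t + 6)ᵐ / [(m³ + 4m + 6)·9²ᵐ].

Apply the ratio test: |a_{m+1}| / |a_m| = [(m³ + 4m + 6)/((m+1)³ + 4(m+1) + 6)] · 7·6/81, which tends to 14/27 as m → ∞.
Thus R = 1/(14/27) = 27/14.
Check t = -57/14: the series is dominated by a constant times Σ 1/m³, which converges (p = 3 > 1).
Endpoint t = -111/14: the series is dominated by a constant times Σ 1/m³, which converges (p = 3 > 1).

[-111/14, -57/14]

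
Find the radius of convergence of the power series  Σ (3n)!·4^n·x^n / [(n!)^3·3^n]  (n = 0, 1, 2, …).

R = 1/36

By the ratio test, |a_{n+1}/a_n| = (3n+1)·(3n+2)·(3n+3)/(n+1)³ · 4/3 → 36.
The series converges when 36 · |x| < 1, giving R = 1/36.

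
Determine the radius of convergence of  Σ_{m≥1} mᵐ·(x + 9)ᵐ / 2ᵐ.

R = 0

Applying the root test, |a_m|^(1/m) = m/2 → ∞.
Since the m-th root of |a_m| is unbounded, the series converges only at x = -9; R = 0.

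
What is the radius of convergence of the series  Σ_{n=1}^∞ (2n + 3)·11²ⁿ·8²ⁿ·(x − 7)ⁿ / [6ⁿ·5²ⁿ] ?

The ratio of consecutive coefficients is [(2(n+1) + 3)/(2n + 3)] · 121·64/(6·25) → 3872/75.
Convergence for |x − 7| · 3872/75 < 1, i.e. |x − 7| < 75/3872. So R = 75/3872.

R = 75/3872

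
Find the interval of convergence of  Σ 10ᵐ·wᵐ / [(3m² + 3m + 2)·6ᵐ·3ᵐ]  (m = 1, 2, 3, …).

Ratio test: |a_{m+1}/a_m| = [(3m² + 3m + 2)/(3(m+1)² + 3(m+1) + 2)] · 10/(6·3) → 5/9 as m → ∞.
Thus R = 1/(5/9) = 9/5.
When w = 9/5, the terms are on the order of 1/m², so the series converges absolutely by comparison with the p-series (p = 2 > 1).
When w = -9/5, absolute convergence follows by limit comparison with Σ 1/m².

[-9/5, 9/5]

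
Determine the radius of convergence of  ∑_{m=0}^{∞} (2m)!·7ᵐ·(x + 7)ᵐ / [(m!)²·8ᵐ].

R = 2/7

By the ratio test, |a_{m+1}/a_m| = (2m+1)·(2m+2)/(m+1)² · 7/8 → 7/2.
Thus R = 1/(7/2) = 2/7.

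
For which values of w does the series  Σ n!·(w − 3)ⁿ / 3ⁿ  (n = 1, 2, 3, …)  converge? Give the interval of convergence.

Ratio test: |a_{n+1}/a_n| = (n+1) · 1/3 → ∞ as n → ∞.
The terms grow without bound for any (w − 3) ≠ 0, so R = 0 (convergence only at w = 3).

{3}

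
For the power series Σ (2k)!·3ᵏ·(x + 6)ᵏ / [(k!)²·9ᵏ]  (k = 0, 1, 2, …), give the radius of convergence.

Ratio test: |a_{k+1}/a_k| = (2k+1)·(2k+2)/(k+1)² · 3/9 → 4/3 as k → ∞.
Thus R = 1/(4/3) = 3/4.

R = 3/4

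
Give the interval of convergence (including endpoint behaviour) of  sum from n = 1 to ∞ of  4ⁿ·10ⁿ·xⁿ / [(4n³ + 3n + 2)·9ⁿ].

By the ratio test, |a_{n+1}/a_n| = [(4n³ + 3n + 2)/(4(n+1)³ + 3(n+1) + 2)] · 4·10/9 → 40/9.
The series converges when 40/9 · |x| < 1, giving R = 9/40.
At x = 9/40: the series is dominated by a constant times Σ 1/n³, which converges (p = 3 > 1).
At x = -9/40: absolute convergence follows by limit comparison with Σ 1/n³.

[-9/40, 9/40]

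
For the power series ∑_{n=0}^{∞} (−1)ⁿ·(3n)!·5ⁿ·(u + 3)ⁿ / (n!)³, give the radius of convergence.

R = 1/135

The ratio of consecutive coefficients is (3n+1)·(3n+2)·(3n+3)/(n+1)³ · 5 → 135.
Thus R = 1/(135) = 1/135.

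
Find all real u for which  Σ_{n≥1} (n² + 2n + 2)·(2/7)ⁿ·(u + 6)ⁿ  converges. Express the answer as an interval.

The ratio of consecutive coefficients is [((n+1)² + 2(n+1) + 2)/(n² + 2n + 2)] · 2/7 → 2/7.
The series converges when 2/7 · |u + 6| < 1, giving R = 7/2.
Endpoint u = -5/2: the n-th term does not approach 0; divergence by the term test.
When u = -19/2, the n-th term does not approach 0; divergence by the term test.

(-19/2, -5/2)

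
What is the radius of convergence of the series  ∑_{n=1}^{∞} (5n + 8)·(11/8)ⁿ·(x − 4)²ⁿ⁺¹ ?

Apply the ratio test: |a_{n+1}| / |a_n| = [(5(n+1) + 8)/(5n + 8)] · 11/8, which tends to 11/8 as n → ∞.
Since the exponent of (x − 4) increases by 2 each term, convergence requires |x − 4|² < 8/11, hence R = 2√22/11.

R = 2√22/11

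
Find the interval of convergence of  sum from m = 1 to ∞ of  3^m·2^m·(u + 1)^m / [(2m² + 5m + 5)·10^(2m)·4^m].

By the ratio test, |a_{m+1}/a_m| = [(2m² + 5m + 5)/(2(m+1)² + 5(m+1) + 5)] · 3·2/(100·4) → 3/200.
Thus R = 1/(3/200) = 200/3.
Endpoint u = 197/3: the terms are on the order of 1/m², so the series converges absolutely by comparison with the p-series (p = 2 > 1).
Check u = -203/3: absolute convergence follows by limit comparison with Σ 1/m².

[-203/3, 197/3]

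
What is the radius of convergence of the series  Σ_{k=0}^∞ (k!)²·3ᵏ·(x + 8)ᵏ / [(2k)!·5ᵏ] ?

By the ratio test, |a_{k+1}/a_k| = (k+1)²/[(2k+1)·(2k+2)] · 3/5 → 3/20.
Convergence for |x + 8| · 3/20 < 1, i.e. |x + 8| < 20/3. So R = 20/3.

R = 20/3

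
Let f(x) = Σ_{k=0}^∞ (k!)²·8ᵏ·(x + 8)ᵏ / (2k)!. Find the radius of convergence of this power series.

R = 1/2

By the ratio test, |a_{k+1}/a_k| = (k+1)²/[(2k+1)·(2k+2)] · 8 → 2.
Convergence for |x + 8| · 2 < 1, i.e. |x + 8| < 1/2. So R = 1/2.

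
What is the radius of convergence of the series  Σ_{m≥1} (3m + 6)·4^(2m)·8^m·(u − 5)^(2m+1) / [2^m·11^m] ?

Apply the ratio test: |a_{m+1}| / |a_m| = [(3(m+1) + 6)/(3m + 6)] · 16·8/(2·11), which tends to 64/11 as m → ∞.
Successive powers of (u − 5) differ by 2, so the series converges when |u − 5|² · 64/11 < 1, i.e. |u − 5| < √(11/64). So R = √11/8.

R = √11/8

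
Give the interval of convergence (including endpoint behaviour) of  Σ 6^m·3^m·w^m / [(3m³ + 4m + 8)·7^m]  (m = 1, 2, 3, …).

Ratio test: |a_{m+1}/a_m| = [(3m³ + 4m + 8)/(3(m+1)³ + 4(m+1) + 8)] · 6·3/7 → 18/7 as m → ∞.
Convergence for |w| · 18/7 < 1, i.e. |w| < 7/18. So R = 7/18.
Endpoint w = 7/18: the terms are on the order of 1/m³, so the series converges absolutely by comparison with the p-series (p = 3 > 1).
Check w = -7/18: absolute convergence follows by limit comparison with Σ 1/m³.

[-7/18, 7/18]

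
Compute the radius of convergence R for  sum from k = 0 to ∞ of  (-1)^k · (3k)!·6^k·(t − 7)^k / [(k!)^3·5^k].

By the ratio test, |a_{k+1}/a_k| = (3k+1)·(3k+2)·(3k+3)/(k+1)³ · 6/5 → 162/5.
Thus R = 1/(162/5) = 5/162.

R = 5/162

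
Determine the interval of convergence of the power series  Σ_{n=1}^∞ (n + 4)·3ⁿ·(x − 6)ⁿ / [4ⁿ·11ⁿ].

Apply the ratio test: |a_{n+1}| / |a_n| = [((n+1) + 4)/(n + 4)] · 3/(4·11), which tends to 3/44 as n → ∞.
The series converges when 3/44 · |x − 6| < 1, giving R = 44/3.
When x = 62/3, the terms do not tend to 0, so the series diverges.
Check x = -26/3: the terms have absolute value of order n, which does not tend to 0, so the series diverges by the divergence test.

(-26/3, 62/3)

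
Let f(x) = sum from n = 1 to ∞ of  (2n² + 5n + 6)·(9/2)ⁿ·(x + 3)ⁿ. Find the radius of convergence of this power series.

R = 2/9

The ratio of consecutive coefficients is [(2(n+1)² + 5(n+1) + 6)/(2n² + 5n + 6)] · 9/2 → 9/2.
Convergence for |x + 3| · 9/2 < 1, i.e. |x + 3| < 2/9. So R = 2/9.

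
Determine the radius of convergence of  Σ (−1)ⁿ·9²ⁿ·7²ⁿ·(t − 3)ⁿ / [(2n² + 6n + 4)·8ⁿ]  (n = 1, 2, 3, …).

R = 8/3969

Apply the ratio test: |a_{n+1}| / |a_n| = [(2n² + 6n + 4)/(2(n+1)² + 6(n+1) + 4)] · 81·49/8, which tends to 3969/8 as n → ∞.
Hence the series converges for |t − 3| < 1/(3969/8) = 8/3969, so the radius of convergence is 8/3969.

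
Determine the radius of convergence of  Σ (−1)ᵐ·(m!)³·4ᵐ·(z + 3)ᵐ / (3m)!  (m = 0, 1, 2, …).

Apply the ratio test: |a_{m+1}| / |a_m| = (m+1)³/[(3m+1)·(3m+2)·(3m+3)] · 4, which tends to 4/27 as m → ∞.
Hence the series converges for |z + 3| < 1/(4/27) = 27/4, so the radius of convergence is 27/4.

R = 27/4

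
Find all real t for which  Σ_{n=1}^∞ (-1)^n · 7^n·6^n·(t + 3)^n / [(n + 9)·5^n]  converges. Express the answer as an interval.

(-131/42, -121/42]

Apply the ratio test: |a_{n+1}| / |a_n| = [(n + 9)/((n+1) + 9)] · 7·6/5, which tends to 42/5 as n → ∞.
Convergence for |t + 3| · 42/5 < 1, i.e. |t + 3| < 5/42. So R = 5/42.
At t = -121/42: the terms alternate in sign and decrease monotonically to 0 in absolute value (size ~ c/n), so the alternating series test gives convergence.
Check t = -131/42: the terms are asymptotic to a nonzero constant times 1/n, so the series diverges by limit comparison with Σ 1/n.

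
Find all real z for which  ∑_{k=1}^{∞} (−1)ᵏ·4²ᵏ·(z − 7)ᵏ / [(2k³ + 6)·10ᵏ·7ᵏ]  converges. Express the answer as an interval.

Ratio test: |a_{k+1}/a_k| = [(2k³ + 6)/(2(k+1)³ + 6)] · 16/(10·7) → 8/35 as k → ∞.
The series converges when 8/35 · |z − 7| < 1, giving R = 35/8.
At z = 91/8: absolute convergence follows by limit comparison with Σ 1/k³.
At z = 21/8: absolute convergence follows by limit comparison with Σ 1/k³.

[21/8, 91/8]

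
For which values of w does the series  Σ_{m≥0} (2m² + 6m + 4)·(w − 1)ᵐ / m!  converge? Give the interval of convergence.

By the ratio test, |a_{m+1}/a_m| = (2(m+1)² + 6(m+1) + 4)/(2m² + 6m + 4) · 1/(m+1) → 0.
The ratio tends to 0 regardless of w, hence R = ∞.

(−∞, ∞)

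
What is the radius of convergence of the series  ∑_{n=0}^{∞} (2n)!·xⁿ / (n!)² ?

The ratio of consecutive coefficients is (2n+1)·(2n+2)/(n+1)² → 4.
Hence the series converges for |x| < 1/(4) = 1/4, so the radius of convergence is 1/4.

R = 1/4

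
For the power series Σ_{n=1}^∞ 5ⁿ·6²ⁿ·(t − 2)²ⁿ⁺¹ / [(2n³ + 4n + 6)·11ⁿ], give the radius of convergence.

The ratio of consecutive coefficients is [(2n³ + 4n + 6)/(2(n+1)³ + 4(n+1) + 6)] · 5·36/11 → 180/11.
Since the exponent of (t − 2) increases by 2 each term, convergence requires |t − 2|² < 11/180, hence R = √55/30.

R = √55/30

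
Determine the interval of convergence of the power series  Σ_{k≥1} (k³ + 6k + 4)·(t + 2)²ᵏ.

(-3, -1)

By the ratio test, |a_{k+1}/a_k| = ((k+1)³ + 6(k+1) + 4)/(k³ + 6k + 4) → 1.
Writing y = (t + 2)², the series in y has radius 1, so |t + 2| < √(1) = 1 and R = 1.
Check t = -1: the terms do not tend to 0, so the series diverges.
At t = -3: the terms do not tend to 0, so the series diverges.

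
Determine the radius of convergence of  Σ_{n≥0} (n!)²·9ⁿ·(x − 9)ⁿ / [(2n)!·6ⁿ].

R = 8/3

Ratio test: |a_{n+1}/a_n| = (n+1)²/[(2n+1)·(2n+2)] · 9/6 → 3/8 as n → ∞.
The series converges when 3/8 · |x − 9| < 1, giving R = 8/3.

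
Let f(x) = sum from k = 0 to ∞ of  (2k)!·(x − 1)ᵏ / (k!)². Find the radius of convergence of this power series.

R = 1/4

By the ratio test, |a_{k+1}/a_k| = (2k+1)·(2k+2)/(k+1)² → 4.
The series converges when 4 · |x − 1| < 1, giving R = 1/4.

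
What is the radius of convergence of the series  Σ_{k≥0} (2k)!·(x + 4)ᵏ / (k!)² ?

R = 1/4

By the ratio test, |a_{k+1}/a_k| = (2k+1)·(2k+2)/(k+1)² → 4.
Thus R = 1/(4) = 1/4.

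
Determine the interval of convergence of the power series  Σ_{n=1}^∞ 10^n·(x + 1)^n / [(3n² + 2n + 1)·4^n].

By the ratio test, |a_{n+1}/a_n| = [(3n² + 2n + 1)/(3(n+1)² + 2(n+1) + 1)] · 10/4 → 5/2.
Thus R = 1/(5/2) = 2/5.
At x = -3/5: absolute convergence follows by limit comparison with Σ 1/n².
At x = -7/5: absolute convergence follows by limit comparison with Σ 1/n².

[-7/5, -3/5]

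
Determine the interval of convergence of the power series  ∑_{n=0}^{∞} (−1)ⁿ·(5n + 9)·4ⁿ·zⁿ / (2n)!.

The ratio of consecutive coefficients is (5(n+1) + 9)/(5n + 9) · 4 · 1/[(2n+1)·(2n+2)] → 0.
Since the limit is 0 < 1 for every z, the series converges on all of ℝ and R = ∞.

(−∞, ∞)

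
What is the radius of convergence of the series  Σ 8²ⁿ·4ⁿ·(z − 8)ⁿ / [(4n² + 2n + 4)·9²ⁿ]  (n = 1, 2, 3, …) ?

R = 81/256

The ratio of consecutive coefficients is [(4n² + 2n + 4)/(4(n+1)² + 2(n+1) + 4)] · 64·4/81 → 256/81.
The series converges when 256/81 · |z − 8| < 1, giving R = 81/256.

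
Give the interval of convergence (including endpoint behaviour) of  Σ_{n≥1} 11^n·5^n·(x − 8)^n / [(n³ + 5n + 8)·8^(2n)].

[376/55, 504/55]

Apply the ratio test: |a_{n+1}| / |a_n| = [(n³ + 5n + 8)/((n+1)³ + 5(n+1) + 8)] · 11·5/64, which tends to 55/64 as n → ∞.
Hence the series converges for |x − 8| < 1/(55/64) = 64/55, so the radius of convergence is 64/55.
When x = 504/55, absolute convergence follows by limit comparison with Σ 1/n³.
Check x = 376/55: the series is dominated by a constant times Σ 1/n³, which converges (p = 3 > 1).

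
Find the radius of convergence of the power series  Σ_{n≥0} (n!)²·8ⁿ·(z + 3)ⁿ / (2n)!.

R = 1/2

The ratio of consecutive coefficients is (n+1)²/[(2n+1)·(2n+2)] · 8 → 2.
The series converges when 2 · |z + 3| < 1, giving R = 1/2.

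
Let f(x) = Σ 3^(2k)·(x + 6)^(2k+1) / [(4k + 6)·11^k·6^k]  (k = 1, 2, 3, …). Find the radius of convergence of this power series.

By the ratio test, |a_{k+1}/a_k| = [(4k + 6)/(4(k+1) + 6)] · 9/(11·6) → 3/22.
Writing y = (x + 6)², the series in y has radius 22/3, so |x + 6| < √(22/3) and R = √66/3.

R = √66/3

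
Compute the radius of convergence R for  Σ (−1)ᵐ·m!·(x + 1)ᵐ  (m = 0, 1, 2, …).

R = 0

Apply the ratio test: |a_{m+1}| / |a_m| = (m+1), which tends to ∞ as m → ∞.
Since the ratio → ∞, the series diverges for every x ≠ -1, and R = 0.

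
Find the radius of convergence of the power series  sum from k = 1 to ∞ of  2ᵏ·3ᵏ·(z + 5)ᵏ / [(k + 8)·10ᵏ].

R = 5/3

By the ratio test, |a_{k+1}/a_k| = [(k + 8)/((k+1) + 8)] · 2·3/10 → 3/5.
Thus R = 1/(3/5) = 5/3.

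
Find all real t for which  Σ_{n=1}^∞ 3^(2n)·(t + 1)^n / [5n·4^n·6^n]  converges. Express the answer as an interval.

By the ratio test, |a_{n+1}/a_n| = [5n/5(n+1)] · 9/(4·6) → 3/8.
The series converges when 3/8 · |t + 1| < 1, giving R = 8/3.
Check t = 5/3: the terms are asymptotic to a nonzero constant times 1/n, so the series diverges by limit comparison with Σ 1/n.
Endpoint t = -11/3: convergence follows from the alternating series test (terms decrease monotonically to 0).

[-11/3, 5/3)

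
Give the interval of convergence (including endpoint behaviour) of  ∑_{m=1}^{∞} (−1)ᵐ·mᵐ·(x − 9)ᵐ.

{9}

Root test: |a_m|^(1/m) = m → ∞.
The root grows without bound, so R = 0 (convergence only at x = 9).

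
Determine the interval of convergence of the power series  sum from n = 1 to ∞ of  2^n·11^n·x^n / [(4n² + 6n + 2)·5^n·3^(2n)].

Apply the ratio test: |a_{n+1}| / |a_n| = [(4n² + 6n + 2)/(4(n+1)² + 6(n+1) + 2)] · 2·11/(5·9), which tends to 22/45 as n → ∞.
Hence the series converges for |x| < 1/(22/45) = 45/22, so the radius of convergence is 45/22.
Check x = 45/22: the series is dominated by a constant times Σ 1/n², which converges (p = 2 > 1).
At x = -45/22: absolute convergence follows by limit comparison with Σ 1/n².

[-45/22, 45/22]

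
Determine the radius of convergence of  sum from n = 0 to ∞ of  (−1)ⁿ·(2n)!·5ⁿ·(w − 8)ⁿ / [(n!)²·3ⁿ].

R = 3/20

Ratio test: |a_{n+1}/a_n| = (2n+1)·(2n+2)/(n+1)² · 5/3 → 20/3 as n → ∞.
Convergence for |w − 8| · 20/3 < 1, i.e. |w − 8| < 3/20. So R = 3/20.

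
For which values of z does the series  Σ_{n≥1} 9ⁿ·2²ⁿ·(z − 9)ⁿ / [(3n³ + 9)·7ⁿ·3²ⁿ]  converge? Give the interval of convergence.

[29/4, 43/4]

Apply the ratio test: |a_{n+1}| / |a_n| = [(3n³ + 9)/(3(n+1)³ + 9)] · 9·4/(7·9), which tends to 4/7 as n → ∞.
The series converges when 4/7 · |z − 9| < 1, giving R = 7/4.
Check z = 43/4: the terms are on the order of 1/n³, so the series converges absolutely by comparison with the p-series (p = 3 > 1).
Endpoint z = 29/4: absolute convergence follows by limit comparison with Σ 1/n³.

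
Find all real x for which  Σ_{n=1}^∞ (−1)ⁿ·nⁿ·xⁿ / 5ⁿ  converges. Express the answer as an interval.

Applying the root test, |a_n|^(1/n) = n/5 → ∞.
The root grows without bound, so R = 0 (convergence only at x = 0).

{0}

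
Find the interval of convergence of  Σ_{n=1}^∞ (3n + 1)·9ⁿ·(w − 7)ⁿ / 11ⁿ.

Apply the ratio test: |a_{n+1}| / |a_n| = [(3(n+1) + 1)/(3n + 1)] · 9/11, which tends to 9/11 as n → ∞.
Convergence for |w − 7| · 9/11 < 1, i.e. |w − 7| < 11/9. So R = 11/9.
At w = 74/9: the terms do not tend to 0, so the series diverges.
Check w = 52/9: the terms do not tend to 0, so the series diverges.

(52/9, 74/9)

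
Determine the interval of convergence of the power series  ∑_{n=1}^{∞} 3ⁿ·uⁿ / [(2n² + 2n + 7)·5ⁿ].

[-5/3, 5/3]

Ratio test: |a_{n+1}/a_n| = [(2n² + 2n + 7)/(2(n+1)² + 2(n+1) + 7)] · 3/5 → 3/5 as n → ∞.
Convergence for |u| · 3/5 < 1, i.e. |u| < 5/3. So R = 5/3.
Endpoint u = 5/3: absolute convergence follows by limit comparison with Σ 1/n².
At u = -5/3: the series is dominated by a constant times Σ 1/n², which converges (p = 2 > 1).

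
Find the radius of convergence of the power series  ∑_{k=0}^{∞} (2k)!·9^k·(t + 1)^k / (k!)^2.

R = 1/36

Apply the ratio test: |a_{k+1}| / |a_k| = (2k+1)·(2k+2)/(k+1)² · 9, which tends to 36 as k → ∞.
Thus R = 1/(36) = 1/36.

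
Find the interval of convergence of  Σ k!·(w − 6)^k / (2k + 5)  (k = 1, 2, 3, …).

{6}

Apply the ratio test: |a_{k+1}| / |a_k| = (k+1) · (2k + 5)/(2(k+1) + 5), which tends to ∞ as k → ∞.
Since the ratio → ∞, the series diverges for every w ≠ 6, and R = 0.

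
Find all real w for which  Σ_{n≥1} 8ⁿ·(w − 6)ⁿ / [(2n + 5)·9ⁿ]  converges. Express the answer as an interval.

Ratio test: |a_{n+1}/a_n| = [(2n + 5)/(2(n+1) + 5)] · 8/9 → 8/9 as n → ∞.
Hence the series converges for |w − 6| < 1/(8/9) = 9/8, so the radius of convergence is 9/8.
Endpoint w = 57/8: comparison with the harmonic series Σ 1/n shows the series diverges.
Endpoint w = 39/8: convergence follows from the alternating series test (terms decrease monotonically to 0).

[39/8, 57/8)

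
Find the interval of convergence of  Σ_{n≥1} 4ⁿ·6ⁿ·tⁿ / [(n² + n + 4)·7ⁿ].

[-7/24, 7/24]

The ratio of consecutive coefficients is [(n² + n + 4)/((n+1)² + (n+1) + 4)] · 4·6/7 → 24/7.
Thus R = 1/(24/7) = 7/24.
When t = 7/24, the terms are on the order of 1/n², so the series converges absolutely by comparison with the p-series (p = 2 > 1).
Check t = -7/24: the series is dominated by a constant times Σ 1/n², which converges (p = 2 > 1).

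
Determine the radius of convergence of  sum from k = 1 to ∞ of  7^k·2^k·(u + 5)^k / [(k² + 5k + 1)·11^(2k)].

Apply the ratio test: |a_{k+1}| / |a_k| = [(k² + 5k + 1)/((k+1)² + 5(k+1) + 1)] · 7·2/121, which tends to 14/121 as k → ∞.
Thus R = 1/(14/121) = 121/14.

R = 121/14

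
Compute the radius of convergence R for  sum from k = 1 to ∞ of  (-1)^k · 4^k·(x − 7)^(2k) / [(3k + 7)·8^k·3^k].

R = √6

Ratio test: |a_{k+1}/a_k| = [(3k + 7)/(3(k+1) + 7)] · 4/(8·3) → 1/6 as k → ∞.
Writing y = (x − 7)², the series in y has radius 6, so |x − 7| < √(6) and R = √6.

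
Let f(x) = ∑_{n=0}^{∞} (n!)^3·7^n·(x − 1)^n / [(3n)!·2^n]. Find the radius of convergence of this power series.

R = 54/7

By the ratio test, |a_{n+1}/a_n| = (n+1)³/[(3n+1)·(3n+2)·(3n+3)] · 7/2 → 7/54.
Thus R = 1/(7/54) = 54/7.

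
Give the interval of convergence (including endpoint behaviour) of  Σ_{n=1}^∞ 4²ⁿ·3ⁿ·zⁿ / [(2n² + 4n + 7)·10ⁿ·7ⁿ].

[-35/24, 35/24]

By the ratio test, |a_{n+1}/a_n| = [(2n² + 4n + 7)/(2(n+1)² + 4(n+1) + 7)] · 16·3/(10·7) → 24/35.
Convergence for |z| · 24/35 < 1, i.e. |z| < 35/24. So R = 35/24.
Check z = 35/24: absolute convergence follows by limit comparison with Σ 1/n².
At z = -35/24: the series is dominated by a constant times Σ 1/n², which converges (p = 2 > 1).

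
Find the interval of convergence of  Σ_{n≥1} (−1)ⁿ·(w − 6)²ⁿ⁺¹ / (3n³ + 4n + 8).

[5, 7]

By the ratio test, |a_{n+1}/a_n| = (3n³ + 4n + 8)/(3(n+1)³ + 4(n+1) + 8) → 1.
Since the exponent of (w − 6) increases by 2 each term, convergence requires |w − 6|² < 1, hence R = 1.
At w = 7: absolute convergence follows by limit comparison with Σ 1/n³.
When w = 5, the terms are on the order of 1/n³, so the series converges absolutely by comparison with the p-series (p = 3 > 1).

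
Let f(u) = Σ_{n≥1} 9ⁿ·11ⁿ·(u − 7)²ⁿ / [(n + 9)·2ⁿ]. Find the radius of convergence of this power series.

The ratio of consecutive coefficients is [(n + 9)/((n+1) + 9)] · 9·11/2 → 99/2.
Successive powers of (u − 7) differ by 2, so the series converges when |u − 7|² · 99/2 < 1, i.e. |u − 7| < √(2/99). So R = √22/33.

R = √22/33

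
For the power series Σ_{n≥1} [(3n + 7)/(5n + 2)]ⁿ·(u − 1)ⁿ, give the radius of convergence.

By the Cauchy root test, |a_n|^(1/n) = (3n + 7)/(5n + 2) → 3/5.
Convergence for |u − 1| · 3/5 < 1, i.e. |u − 1| < 5/3. So R = 5/3.

R = 5/3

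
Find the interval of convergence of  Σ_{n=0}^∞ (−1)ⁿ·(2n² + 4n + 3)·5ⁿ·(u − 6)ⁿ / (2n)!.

Ratio test: |a_{n+1}/a_n| = (2(n+1)² + 4(n+1) + 3)/(2n² + 4n + 3) · 5 · 1/[(2n+1)·(2n+2)] → 0 as n → ∞.
The limit is 0, so the series converges for all u; R = ∞.

(−∞, ∞)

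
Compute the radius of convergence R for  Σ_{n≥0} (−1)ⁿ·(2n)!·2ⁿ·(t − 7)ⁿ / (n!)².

Apply the ratio test: |a_{n+1}| / |a_n| = (2n+1)·(2n+2)/(n+1)² · 2, which tends to 8 as n → ∞.
Convergence for |t − 7| · 8 < 1, i.e. |t − 7| < 1/8. So R = 1/8.

R = 1/8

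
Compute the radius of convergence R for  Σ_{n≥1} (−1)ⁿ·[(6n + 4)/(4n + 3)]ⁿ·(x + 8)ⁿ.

By the Cauchy root test, |a_n|^(1/n) = (6n + 4)/(4n + 3) → 3/2.
Hence the series converges for |x + 8| < 1/(3/2) = 2/3, so the radius of convergence is 2/3.

R = 2/3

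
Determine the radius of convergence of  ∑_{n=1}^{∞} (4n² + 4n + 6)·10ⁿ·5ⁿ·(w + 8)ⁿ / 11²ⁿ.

By the ratio test, |a_{n+1}/a_n| = [(4(n+1)² + 4(n+1) + 6)/(4n² + 4n + 6)] · 10·5/121 → 50/121.
Thus R = 1/(50/121) = 121/50.

R = 121/50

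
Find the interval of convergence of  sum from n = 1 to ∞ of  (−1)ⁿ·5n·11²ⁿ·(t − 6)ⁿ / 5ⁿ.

Apply the ratio test: |a_{n+1}| / |a_n| = [5(n+1)/5n] · 121/5, which tends to 121/5 as n → ∞.
Thus R = 1/(121/5) = 5/121.
When t = 731/121, the n-th term does not approach 0; divergence by the term test.
When t = 721/121, the terms have absolute value of order n, which does not tend to 0, so the series diverges by the divergence test.

(721/121, 731/121)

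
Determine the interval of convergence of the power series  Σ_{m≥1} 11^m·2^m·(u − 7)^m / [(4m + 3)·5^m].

[149/22, 159/22)

Apply the ratio test: |a_{m+1}| / |a_m| = [(4m + 3)/(4(m+1) + 3)] · 11·2/5, which tends to 22/5 as m → ∞.
Hence the series converges for |u − 7| < 1/(22/5) = 5/22, so the radius of convergence is 5/22.
When u = 159/22, the terms are asymptotic to a nonzero constant times 1/m, so the series diverges by limit comparison with Σ 1/m.
At u = 149/22: the terms alternate in sign and decrease monotonically to 0 in absolute value (size ~ c/m), so the alternating series test gives convergence.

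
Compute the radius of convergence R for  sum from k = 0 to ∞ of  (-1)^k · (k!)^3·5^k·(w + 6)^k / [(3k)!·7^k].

The ratio of consecutive coefficients is (k+1)³/[(3k+1)·(3k+2)·(3k+3)] · 5/7 → 5/189.
Hence the series converges for |w + 6| < 1/(5/189) = 189/5, so the radius of convergence is 189/5.

R = 189/5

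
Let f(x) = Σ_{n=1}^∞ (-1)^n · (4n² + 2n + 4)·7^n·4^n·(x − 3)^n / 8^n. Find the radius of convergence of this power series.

R = 2/7

By the ratio test, |a_{n+1}/a_n| = [(4(n+1)² + 2(n+1) + 4)/(4n² + 2n + 4)] · 7·4/8 → 7/2.
Hence the series converges for |x − 3| < 1/(7/2) = 2/7, so the radius of convergence is 2/7.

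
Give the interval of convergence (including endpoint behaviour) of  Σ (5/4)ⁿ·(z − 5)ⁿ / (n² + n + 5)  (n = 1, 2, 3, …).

Ratio test: |a_{n+1}/a_n| = [(n² + n + 5)/((n+1)² + (n+1) + 5)] · 5/4 → 5/4 as n → ∞.
Convergence for |z − 5| · 5/4 < 1, i.e. |z − 5| < 4/5. So R = 4/5.
When z = 29/5, absolute convergence follows by limit comparison with Σ 1/n².
Check z = 21/5: absolute convergence follows by limit comparison with Σ 1/n².

[21/5, 29/5]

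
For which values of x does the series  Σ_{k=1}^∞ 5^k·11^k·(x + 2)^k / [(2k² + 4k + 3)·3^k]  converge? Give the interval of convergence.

[-113/55, -107/55]

Ratio test: |a_{k+1}/a_k| = [(2k² + 4k + 3)/(2(k+1)² + 4(k+1) + 3)] · 5·11/3 → 55/3 as k → ∞.
The series converges when 55/3 · |x + 2| < 1, giving R = 3/55.
At x = -107/55: absolute convergence follows by limit comparison with Σ 1/k².
Endpoint x = -113/55: the series is dominated by a constant times Σ 1/k², which converges (p = 2 > 1).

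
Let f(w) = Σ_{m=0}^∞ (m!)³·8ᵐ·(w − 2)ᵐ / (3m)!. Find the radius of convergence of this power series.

R = 27/8

The ratio of consecutive coefficients is (m+1)³/[(3m+1)·(3m+2)·(3m+3)] · 8 → 8/27.
Thus R = 1/(8/27) = 27/8.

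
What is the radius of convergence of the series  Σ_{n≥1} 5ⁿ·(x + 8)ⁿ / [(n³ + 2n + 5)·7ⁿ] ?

R = 7/5

By the ratio test, |a_{n+1}/a_n| = [(n³ + 2n + 5)/((n+1)³ + 2(n+1) + 5)] · 5/7 → 5/7.
Thus R = 1/(5/7) = 7/5.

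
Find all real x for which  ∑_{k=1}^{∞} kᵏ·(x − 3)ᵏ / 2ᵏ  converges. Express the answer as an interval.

{3}

Applying the root test, |a_k|^(1/k) = k/2 → ∞.
The root grows without bound, so R = 0 (convergence only at x = 3).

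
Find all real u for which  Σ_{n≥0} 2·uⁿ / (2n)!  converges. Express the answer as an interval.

(−∞, ∞)

The ratio of consecutive coefficients is 2/2 · 1/[(2n+1)·(2n+2)] → 0.
Since the limit is 0 < 1 for every u, the series converges on all of ℝ and R = ∞.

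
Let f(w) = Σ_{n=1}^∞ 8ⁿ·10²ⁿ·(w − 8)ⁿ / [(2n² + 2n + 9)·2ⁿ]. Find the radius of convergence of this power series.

R = 1/400

Ratio test: |a_{n+1}/a_n| = [(2n² + 2n + 9)/(2(n+1)² + 2(n+1) + 9)] · 8·100/2 → 400 as n → ∞.
Thus R = 1/(400) = 1/400.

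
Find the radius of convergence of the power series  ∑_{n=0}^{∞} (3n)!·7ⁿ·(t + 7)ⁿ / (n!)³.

The ratio of consecutive coefficients is (3n+1)·(3n+2)·(3n+3)/(n+1)³ · 7 → 189.
Thus R = 1/(189) = 1/189.

R = 1/189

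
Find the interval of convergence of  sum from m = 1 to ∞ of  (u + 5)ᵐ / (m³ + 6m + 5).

Ratio test: |a_{m+1}/a_m| = (m³ + 6m + 5)/((m+1)³ + 6(m+1) + 5) → 1 as m → ∞.
Convergence for |u + 5| < 1, so R = 1.
When u = -4, the series is dominated by a constant times Σ 1/m³, which converges (p = 3 > 1).
At u = -6: the series is dominated by a constant times Σ 1/m³, which converges (p = 3 > 1).

[-6, -4]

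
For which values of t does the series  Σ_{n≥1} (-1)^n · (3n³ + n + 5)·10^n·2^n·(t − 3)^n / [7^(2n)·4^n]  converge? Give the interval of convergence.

(-34/5, 64/5)

Apply the ratio test: |a_{n+1}| / |a_n| = [(3(n+1)³ + (n+1) + 5)/(3n³ + n + 5)] · 10·2/(49·4), which tends to 5/49 as n → ∞.
The series converges when 5/49 · |t − 3| < 1, giving R = 49/5.
When t = 64/5, the terms do not tend to 0, so the series diverges.
Endpoint t = -34/5: the terms do not tend to 0, so the series diverges.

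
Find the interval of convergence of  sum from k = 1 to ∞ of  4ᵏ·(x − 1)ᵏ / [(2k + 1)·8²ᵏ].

[-15, 17)

Ratio test: |a_{k+1}/a_k| = [(2k + 1)/(2(k+1) + 1)] · 4/64 → 1/16 as k → ∞.
Hence the series converges for |x − 1| < 1/(1/16) = 16, so the radius of convergence is 16.
Endpoint x = 17: comparison with the harmonic series Σ 1/k shows the series diverges.
Check x = -15: convergence follows from the alternating series test (terms decrease monotonically to 0).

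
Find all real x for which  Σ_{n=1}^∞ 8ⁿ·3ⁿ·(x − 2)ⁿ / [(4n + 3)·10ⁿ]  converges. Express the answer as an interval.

The ratio of consecutive coefficients is [(4n + 3)/(4(n+1) + 3)] · 8·3/10 → 12/5.
Thus R = 1/(12/5) = 5/12.
At x = 29/12: comparison with the harmonic series Σ 1/n shows the series diverges.
At x = 19/12: the terms alternate in sign and decrease monotonically to 0 in absolute value (size ~ c/n), so the alternating series test gives convergence.

[19/12, 29/12)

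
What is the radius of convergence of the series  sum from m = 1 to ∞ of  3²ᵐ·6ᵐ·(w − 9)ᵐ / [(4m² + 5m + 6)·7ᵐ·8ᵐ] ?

R = 28/27

By the ratio test, |a_{m+1}/a_m| = [(4m² + 5m + 6)/(4(m+1)² + 5(m+1) + 6)] · 9·6/(7·8) → 27/28.
The series converges when 27/28 · |w − 9| < 1, giving R = 28/27.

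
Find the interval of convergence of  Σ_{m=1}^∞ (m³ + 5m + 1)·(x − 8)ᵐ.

The ratio of consecutive coefficients is ((m+1)³ + 5(m+1) + 1)/(m³ + 5m + 1) → 1.
So the series converges when |x − 8| < 1 and diverges when |x − 8| > 1; R = 1.
Check x = 9: the terms do not tend to 0, so the series diverges.
At x = 7: the terms do not tend to 0, so the series diverges.

(7, 9)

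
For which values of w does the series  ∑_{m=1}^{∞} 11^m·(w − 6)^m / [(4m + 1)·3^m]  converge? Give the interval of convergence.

Apply the ratio test: |a_{m+1}| / |a_m| = [(4m + 1)/(4(m+1) + 1)] · 11/3, which tends to 11/3 as m → ∞.
Thus R = 1/(11/3) = 3/11.
When w = 69/11, the terms are asymptotic to a nonzero constant times 1/m, so the series diverges by limit comparison with Σ 1/m.
At w = 63/11: convergence follows from the alternating series test (terms decrease monotonically to 0).

[63/11, 69/11)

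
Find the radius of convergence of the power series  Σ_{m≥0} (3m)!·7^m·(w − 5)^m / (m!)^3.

By the ratio test, |a_{m+1}/a_m| = (3m+1)·(3m+2)·(3m+3)/(m+1)³ · 7 → 189.
The series converges when 189 · |w − 5| < 1, giving R = 1/189.

R = 1/189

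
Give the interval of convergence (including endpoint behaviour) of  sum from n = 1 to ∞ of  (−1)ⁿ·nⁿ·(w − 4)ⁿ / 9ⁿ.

{4}

Root test: |a_n|^(1/n) = n/9 → ∞.
Since the n-th root of |a_n| is unbounded, the series converges only at w = 4; R = 0.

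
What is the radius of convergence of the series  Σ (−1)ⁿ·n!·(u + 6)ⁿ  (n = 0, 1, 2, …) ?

Ratio test: |a_{n+1}/a_n| = (n+1) → ∞ as n → ∞.
The terms grow without bound for any (u + 6) ≠ 0, so R = 0 (convergence only at u = -6).

R = 0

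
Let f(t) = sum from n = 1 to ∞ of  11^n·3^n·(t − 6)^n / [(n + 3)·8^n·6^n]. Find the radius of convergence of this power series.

R = 16/11

By the ratio test, |a_{n+1}/a_n| = [(n + 3)/((n+1) + 3)] · 11·3/(8·6) → 11/16.
Thus R = 1/(11/16) = 16/11.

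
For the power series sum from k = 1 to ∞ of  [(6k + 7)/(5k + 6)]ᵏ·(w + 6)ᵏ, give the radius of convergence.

Applying the root test, |a_k|^(1/k) = (6k + 7)/(5k + 6) → 6/5.
Thus R = 1/(6/5) = 5/6.

R = 5/6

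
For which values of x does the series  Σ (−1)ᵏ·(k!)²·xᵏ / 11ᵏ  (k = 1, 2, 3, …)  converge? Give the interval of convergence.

{0}

Apply the ratio test: |a_{k+1}| / |a_k| = (k+1)² · 1/11, which tends to ∞ as k → ∞.
The terms grow without bound for any x ≠ 0, so R = 0 (convergence only at x = 0).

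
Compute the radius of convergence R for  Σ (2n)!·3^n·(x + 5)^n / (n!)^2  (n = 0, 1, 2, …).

Apply the ratio test: |a_{n+1}| / |a_n| = (2n+1)·(2n+2)/(n+1)² · 3, which tends to 12 as n → ∞.
Hence the series converges for |x + 5| < 1/(12) = 1/12, so the radius of convergence is 1/12.

R = 1/12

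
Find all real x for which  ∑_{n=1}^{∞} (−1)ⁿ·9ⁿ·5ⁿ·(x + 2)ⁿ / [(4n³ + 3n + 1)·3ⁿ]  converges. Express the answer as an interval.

[-31/15, -29/15]

The ratio of consecutive coefficients is [(4n³ + 3n + 1)/(4(n+1)³ + 3(n+1) + 1)] · 9·5/3 → 15.
The series converges when 15 · |x + 2| < 1, giving R = 1/15.
Endpoint x = -29/15: absolute convergence follows by limit comparison with Σ 1/n³.
When x = -31/15, absolute convergence follows by limit comparison with Σ 1/n³.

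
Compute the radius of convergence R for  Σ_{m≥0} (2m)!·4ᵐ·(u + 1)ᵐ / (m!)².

R = 1/16

The ratio of consecutive coefficients is (2m+1)·(2m+2)/(m+1)² · 4 → 16.
The series converges when 16 · |u + 1| < 1, giving R = 1/16.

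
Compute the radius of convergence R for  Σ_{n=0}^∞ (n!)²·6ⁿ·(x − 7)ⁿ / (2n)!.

R = 2/3

The ratio of consecutive coefficients is (n+1)²/[(2n+1)·(2n+2)] · 6 → 3/2.
Thus R = 1/(3/2) = 2/3.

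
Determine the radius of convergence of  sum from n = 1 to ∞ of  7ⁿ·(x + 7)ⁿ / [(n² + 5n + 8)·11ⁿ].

R = 11/7

By the ratio test, |a_{n+1}/a_n| = [(n² + 5n + 8)/((n+1)² + 5(n+1) + 8)] · 7/11 → 7/11.
Hence the series converges for |x + 7| < 1/(7/11) = 11/7, so the radius of convergence is 11/7.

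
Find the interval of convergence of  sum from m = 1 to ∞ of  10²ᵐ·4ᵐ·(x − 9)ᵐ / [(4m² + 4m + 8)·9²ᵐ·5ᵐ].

[639/80, 801/80]

Apply the ratio test: |a_{m+1}| / |a_m| = [(4m² + 4m + 8)/(4(m+1)² + 4(m+1) + 8)] · 100·4/(81·5), which tends to 80/81 as m → ∞.
The series converges when 80/81 · |x − 9| < 1, giving R = 81/80.
Check x = 801/80: the terms are on the order of 1/m², so the series converges absolutely by comparison with the p-series (p = 2 > 1).
When x = 639/80, the terms are on the order of 1/m², so the series converges absolutely by comparison with the p-series (p = 2 > 1).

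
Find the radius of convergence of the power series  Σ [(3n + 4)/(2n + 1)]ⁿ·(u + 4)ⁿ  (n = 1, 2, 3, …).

R = 2/3

By the Cauchy root test, |a_n|^(1/n) = (3n + 4)/(2n + 1) → 3/2.
Thus R = 1/(3/2) = 2/3.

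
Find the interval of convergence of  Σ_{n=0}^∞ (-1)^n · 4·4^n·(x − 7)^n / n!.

Ratio test: |a_{n+1}/a_n| = 4/4 · 4 · 1/(n+1) → 0 as n → ∞.
The limit is 0, so the series converges for all x; R = ∞.

(−∞, ∞)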